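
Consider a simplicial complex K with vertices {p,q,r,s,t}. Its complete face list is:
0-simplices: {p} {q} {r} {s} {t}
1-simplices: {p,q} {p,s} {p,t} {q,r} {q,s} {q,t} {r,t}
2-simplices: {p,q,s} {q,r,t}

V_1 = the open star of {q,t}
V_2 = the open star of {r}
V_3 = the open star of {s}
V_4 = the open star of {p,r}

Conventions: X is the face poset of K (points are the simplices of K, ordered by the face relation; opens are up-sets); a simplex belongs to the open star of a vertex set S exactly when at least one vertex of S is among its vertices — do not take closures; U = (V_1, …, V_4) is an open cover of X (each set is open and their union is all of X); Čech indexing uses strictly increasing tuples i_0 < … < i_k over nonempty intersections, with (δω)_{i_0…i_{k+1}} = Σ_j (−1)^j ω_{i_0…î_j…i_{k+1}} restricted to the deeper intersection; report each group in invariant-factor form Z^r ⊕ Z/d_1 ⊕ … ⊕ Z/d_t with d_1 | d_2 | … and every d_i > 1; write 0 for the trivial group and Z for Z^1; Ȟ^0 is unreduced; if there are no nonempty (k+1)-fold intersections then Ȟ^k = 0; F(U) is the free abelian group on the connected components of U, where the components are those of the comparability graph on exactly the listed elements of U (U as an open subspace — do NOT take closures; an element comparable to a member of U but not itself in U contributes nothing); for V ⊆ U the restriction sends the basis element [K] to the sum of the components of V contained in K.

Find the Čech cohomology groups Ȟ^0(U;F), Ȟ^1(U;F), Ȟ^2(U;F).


cover nerve:
  V1={{q},{t},{p,q},{p,t},{q,r},{q,s},{q,t},{r,t},{p,q,s},{q,r,t}} V2={{r},{q,r},{r,t},{q,r,t}} V3={{s},{p,s},{q,s},{p,q,s}} V4={{p},{r},{p,q},{p,s},{p,t},{q,r},{r,t},{p,q,s},{q,r,t}}
  V12={{q,r},{r,t},{q,r,t}} V13={{q,s},{p,q,s}} V14={{p,q},{p,t},{q,r},{r,t},{p,q,s},{q,r,t}} V24={{r},{q,r},{r,t},{q,r,t}} V34={{p,s},{p,q,s}}
  V124={{q,r},{r,t},{q,r,t}} V134={{p,q,s}}
components per intersection:
  V1: {{q},{t},{p,q},{p,t},{q,r},{q,s},{q,t},{r,t},{p,q,s},{q,r,t}}
  V2: {{r},{q,r},{r,t},{q,r,t}}
  V3: {{s},{p,s},{q,s},{p,q,s}}
  V4: {{p},{p,q},{p,s},{p,t},{p,q,s}} {{r},{q,r},{r,t},{q,r,t}}
  V12: {{q,r},{r,t},{q,r,t}}
  V13: {{q,s},{p,q,s}}
  V14: {{p,q},{p,q,s}} {{p,t}} {{q,r},{r,t},{q,r,t}}
  V24: {{r},{q,r},{r,t},{q,r,t}}
  V34: {{p,s},{p,q,s}}
  V124: {{q,r},{r,t},{q,r,t}}
  V134: {{p,q,s}}
C dims 5,7,2; δ0: rk 4, SNF 1^4; δ1: rk 2, SNF 1^2
Ȟ^0: (5−4)−0=1 ⇒ Z
Ȟ^1: (7−2)−4=1 ⇒ Z
Ȟ^2: (2−0)−2=0 ⇒ 0

Ȟ^0(U;F) ≅ Z, Ȟ^1(U;F) ≅ Z and Ȟ^2(U;F) ≅ 0


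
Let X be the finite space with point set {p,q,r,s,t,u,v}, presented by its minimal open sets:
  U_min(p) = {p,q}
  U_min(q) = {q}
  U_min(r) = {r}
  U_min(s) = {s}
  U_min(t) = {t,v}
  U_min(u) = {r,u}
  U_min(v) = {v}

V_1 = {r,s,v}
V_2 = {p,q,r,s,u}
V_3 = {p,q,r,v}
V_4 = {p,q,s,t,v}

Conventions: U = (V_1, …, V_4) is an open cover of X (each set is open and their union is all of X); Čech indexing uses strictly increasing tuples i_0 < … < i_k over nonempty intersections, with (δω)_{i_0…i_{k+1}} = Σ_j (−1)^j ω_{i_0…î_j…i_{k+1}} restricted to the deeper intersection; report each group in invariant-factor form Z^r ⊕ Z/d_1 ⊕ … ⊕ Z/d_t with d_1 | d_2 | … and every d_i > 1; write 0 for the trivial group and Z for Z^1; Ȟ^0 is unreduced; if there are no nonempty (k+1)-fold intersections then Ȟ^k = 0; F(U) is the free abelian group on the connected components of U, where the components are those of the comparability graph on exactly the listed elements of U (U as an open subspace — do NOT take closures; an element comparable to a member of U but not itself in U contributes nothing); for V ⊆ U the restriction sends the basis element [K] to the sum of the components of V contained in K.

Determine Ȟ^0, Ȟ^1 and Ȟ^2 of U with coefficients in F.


nonempty overlaps:
  V12={r,s} V13={r,v} V14={s,v} V23={p,q,r} V24={p,q,s} V34={p,q,v}
  V123={r} V124={s} V134={v} V234={p,q}
components per intersection:
  V1: {r} {s} {v}
  V2: {p,q} {r,u} {s}
  V3: {p,q} {r} {v}
  V4: {p,q} {s} {t,v}
  V12: {r} {s}
  V13: {r} {v}
  V14: {s} {v}
  V23: {p,q} {r}
  V24: {p,q} {s}
  V34: {p,q} {v}
  V123: {r}
  V124: {s}
  V134: {v}
  V234: {p,q}
C dims 12,12,4; δ0: rk 8, SNF 1^8; δ1: rk 4, SNF 1^4
degree 0: 12−8−0 = 4 → Ȟ^0 ≅ Z^4
degree 1: 12−4−8 = 0 → Ȟ^1 ≅ 0
degree 2: 4−0−4 = 0 → Ȟ^2 ≅ 0

Ȟ^0 = Z^4,  Ȟ^1 = 0,  Ȟ^2 = 0


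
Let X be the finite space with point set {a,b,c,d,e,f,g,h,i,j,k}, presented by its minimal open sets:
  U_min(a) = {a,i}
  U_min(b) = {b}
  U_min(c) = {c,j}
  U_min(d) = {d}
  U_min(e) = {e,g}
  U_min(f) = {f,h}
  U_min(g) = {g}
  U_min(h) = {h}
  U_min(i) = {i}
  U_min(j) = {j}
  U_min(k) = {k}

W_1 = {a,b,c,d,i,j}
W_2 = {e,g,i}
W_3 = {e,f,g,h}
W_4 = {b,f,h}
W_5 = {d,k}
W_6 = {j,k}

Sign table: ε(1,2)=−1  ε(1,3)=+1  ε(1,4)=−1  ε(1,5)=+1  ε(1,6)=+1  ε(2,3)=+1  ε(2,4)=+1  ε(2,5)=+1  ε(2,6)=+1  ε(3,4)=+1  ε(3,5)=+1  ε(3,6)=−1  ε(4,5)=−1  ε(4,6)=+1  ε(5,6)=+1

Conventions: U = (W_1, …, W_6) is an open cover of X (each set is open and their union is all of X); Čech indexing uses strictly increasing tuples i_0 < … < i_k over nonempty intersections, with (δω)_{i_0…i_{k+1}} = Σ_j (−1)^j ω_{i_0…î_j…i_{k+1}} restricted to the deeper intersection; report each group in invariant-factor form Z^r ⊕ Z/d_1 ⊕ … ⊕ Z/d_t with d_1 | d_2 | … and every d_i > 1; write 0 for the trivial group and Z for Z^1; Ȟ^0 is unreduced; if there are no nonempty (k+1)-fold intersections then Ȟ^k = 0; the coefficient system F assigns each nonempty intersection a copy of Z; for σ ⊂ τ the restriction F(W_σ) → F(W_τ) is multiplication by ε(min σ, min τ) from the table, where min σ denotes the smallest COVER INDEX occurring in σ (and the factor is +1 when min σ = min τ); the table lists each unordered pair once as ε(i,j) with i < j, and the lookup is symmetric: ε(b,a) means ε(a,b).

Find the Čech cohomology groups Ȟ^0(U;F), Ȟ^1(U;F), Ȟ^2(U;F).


cover nerve:
  W12={i} W14={b} W15={d} W16={j} W23={e,g} W34={f,h} W56={k}
C dims 6,7; δ0: rk 5, SNF 1^5
Ȟ^0: (6−5)−0=1 ⇒ Z
Ȟ^1: (7−0)−5=2 ⇒ Z^2
Ȟ^2: (0−0)−0=0 ⇒ 0

Ȟ^0(U;F) ≅ Z, Ȟ^1(U;F) ≅ Z^2, Ȟ^2(U;F) ≅ 0


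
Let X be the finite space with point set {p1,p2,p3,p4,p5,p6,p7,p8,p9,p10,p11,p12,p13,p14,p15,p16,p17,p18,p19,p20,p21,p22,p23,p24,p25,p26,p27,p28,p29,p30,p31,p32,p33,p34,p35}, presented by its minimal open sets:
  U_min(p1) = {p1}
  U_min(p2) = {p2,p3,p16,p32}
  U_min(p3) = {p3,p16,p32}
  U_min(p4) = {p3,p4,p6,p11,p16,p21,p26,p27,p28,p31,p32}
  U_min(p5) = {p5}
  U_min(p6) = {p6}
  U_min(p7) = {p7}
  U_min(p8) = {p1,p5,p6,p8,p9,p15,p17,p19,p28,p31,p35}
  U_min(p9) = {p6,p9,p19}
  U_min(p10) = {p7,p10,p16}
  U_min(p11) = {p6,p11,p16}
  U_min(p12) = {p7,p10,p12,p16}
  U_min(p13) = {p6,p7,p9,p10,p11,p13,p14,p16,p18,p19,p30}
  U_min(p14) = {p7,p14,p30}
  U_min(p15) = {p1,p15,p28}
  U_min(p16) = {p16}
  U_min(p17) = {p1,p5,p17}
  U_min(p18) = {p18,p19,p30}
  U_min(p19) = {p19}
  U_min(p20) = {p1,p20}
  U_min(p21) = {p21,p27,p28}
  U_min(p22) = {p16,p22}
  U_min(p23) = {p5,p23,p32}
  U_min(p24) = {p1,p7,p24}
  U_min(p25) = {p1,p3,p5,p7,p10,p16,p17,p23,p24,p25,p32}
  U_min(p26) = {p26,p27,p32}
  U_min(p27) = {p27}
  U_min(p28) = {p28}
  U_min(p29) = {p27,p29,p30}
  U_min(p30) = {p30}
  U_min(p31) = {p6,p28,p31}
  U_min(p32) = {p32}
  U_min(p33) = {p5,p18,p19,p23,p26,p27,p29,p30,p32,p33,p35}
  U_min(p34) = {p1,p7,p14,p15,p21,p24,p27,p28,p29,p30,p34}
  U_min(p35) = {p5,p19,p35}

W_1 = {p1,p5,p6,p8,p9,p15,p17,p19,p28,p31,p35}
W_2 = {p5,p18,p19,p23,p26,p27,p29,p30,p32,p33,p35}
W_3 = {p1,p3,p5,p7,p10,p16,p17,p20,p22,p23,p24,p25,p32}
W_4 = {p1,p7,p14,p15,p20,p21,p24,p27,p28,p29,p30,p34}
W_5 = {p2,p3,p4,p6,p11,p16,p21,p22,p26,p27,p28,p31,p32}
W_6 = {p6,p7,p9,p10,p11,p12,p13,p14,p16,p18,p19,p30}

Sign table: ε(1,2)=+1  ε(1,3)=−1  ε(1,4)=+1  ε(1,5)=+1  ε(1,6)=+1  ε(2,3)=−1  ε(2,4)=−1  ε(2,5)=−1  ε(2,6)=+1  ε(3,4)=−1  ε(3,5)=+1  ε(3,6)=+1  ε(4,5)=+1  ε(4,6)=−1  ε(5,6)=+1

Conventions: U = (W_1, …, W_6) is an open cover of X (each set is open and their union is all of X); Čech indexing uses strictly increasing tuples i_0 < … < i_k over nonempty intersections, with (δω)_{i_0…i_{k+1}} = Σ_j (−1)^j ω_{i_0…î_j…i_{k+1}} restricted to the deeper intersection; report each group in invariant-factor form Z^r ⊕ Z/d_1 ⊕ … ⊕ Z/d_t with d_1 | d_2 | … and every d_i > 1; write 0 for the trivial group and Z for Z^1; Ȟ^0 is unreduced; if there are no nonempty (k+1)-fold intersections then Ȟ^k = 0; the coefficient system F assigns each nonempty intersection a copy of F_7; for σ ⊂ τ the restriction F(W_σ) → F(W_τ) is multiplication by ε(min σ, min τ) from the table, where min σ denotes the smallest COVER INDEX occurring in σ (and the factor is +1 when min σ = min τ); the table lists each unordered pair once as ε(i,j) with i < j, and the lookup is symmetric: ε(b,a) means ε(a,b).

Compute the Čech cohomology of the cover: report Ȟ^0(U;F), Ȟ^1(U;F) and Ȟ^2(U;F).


nerve of the cover:
  W12={p5,p19,p35} W13={p1,p5,p17} W14={p1,p15,p28} W15={p6,p28,p31} W16={p6,p9,p19} W23={p5,p23,p32} W24={p27,p29,p30} W25={p26,p27,p32} W26={p18,p19,p30} W34={p1,p7,p20,p24} W35={p3,p16,p22,p32} W36={p7,p10,p16} W45={p21,p27,p28} W46={p7,p14,p30} W56={p6,p11,p16}
  W123={p5} W126={p19} W134={p1} W145={p28} W156={p6} W235={p32} W245={p27} W246={p30} W346={p7} W356={p16}
C dims 6,15,10; δ0: rk_F7 6; δ1: rk_F7 9
Ȟ^0 = (6 − 6) − 0 = 0, so Ȟ^0 ≅ 0
Ȟ^1 = (15 − 9) − 6 = 0, so Ȟ^1 ≅ 0
Ȟ^2 = (10 − 0) − 9 = 1, so Ȟ^2 ≅ Z/7

Ȟ^0 = 0, Ȟ^1 = 0 and Ȟ^2 = Z/7


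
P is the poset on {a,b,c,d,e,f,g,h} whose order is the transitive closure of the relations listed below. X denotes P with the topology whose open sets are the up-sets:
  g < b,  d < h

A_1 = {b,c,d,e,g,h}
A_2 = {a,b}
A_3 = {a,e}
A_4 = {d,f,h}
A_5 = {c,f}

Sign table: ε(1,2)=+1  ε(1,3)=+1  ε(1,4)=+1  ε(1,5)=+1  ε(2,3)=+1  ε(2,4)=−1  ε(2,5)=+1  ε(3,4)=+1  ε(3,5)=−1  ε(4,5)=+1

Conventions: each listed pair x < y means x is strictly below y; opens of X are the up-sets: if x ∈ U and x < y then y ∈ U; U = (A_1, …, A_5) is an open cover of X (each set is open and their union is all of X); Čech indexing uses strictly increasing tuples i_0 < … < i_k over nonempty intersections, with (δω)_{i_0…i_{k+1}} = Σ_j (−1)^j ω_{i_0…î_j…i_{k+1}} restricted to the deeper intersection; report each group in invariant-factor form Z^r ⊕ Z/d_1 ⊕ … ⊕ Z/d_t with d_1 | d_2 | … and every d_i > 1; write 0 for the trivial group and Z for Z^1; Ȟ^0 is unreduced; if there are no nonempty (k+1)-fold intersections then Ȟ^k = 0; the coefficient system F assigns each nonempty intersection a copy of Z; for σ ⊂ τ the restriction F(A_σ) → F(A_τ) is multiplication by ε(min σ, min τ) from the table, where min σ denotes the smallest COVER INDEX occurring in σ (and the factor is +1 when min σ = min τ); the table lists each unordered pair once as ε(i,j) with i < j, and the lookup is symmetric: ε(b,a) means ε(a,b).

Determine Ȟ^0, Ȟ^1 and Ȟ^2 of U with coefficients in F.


Ȟ^0 = Z,  Ȟ^1 = Z^2,  Ȟ^2 = 0

nonempty overlaps:
  A12={b} A13={e} A14={d,h} A15={c} A23={a} A45={f}
C dims 5,6; δ0: rk 4, SNF 1^4
degree 0: 5−4−0 = 1 → Ȟ^0 ≅ Z
degree 1: 6−0−4 = 2 → Ȟ^1 ≅ Z^2
degree 2: 0−0−0 = 0 → Ȟ^2 ≅ 0


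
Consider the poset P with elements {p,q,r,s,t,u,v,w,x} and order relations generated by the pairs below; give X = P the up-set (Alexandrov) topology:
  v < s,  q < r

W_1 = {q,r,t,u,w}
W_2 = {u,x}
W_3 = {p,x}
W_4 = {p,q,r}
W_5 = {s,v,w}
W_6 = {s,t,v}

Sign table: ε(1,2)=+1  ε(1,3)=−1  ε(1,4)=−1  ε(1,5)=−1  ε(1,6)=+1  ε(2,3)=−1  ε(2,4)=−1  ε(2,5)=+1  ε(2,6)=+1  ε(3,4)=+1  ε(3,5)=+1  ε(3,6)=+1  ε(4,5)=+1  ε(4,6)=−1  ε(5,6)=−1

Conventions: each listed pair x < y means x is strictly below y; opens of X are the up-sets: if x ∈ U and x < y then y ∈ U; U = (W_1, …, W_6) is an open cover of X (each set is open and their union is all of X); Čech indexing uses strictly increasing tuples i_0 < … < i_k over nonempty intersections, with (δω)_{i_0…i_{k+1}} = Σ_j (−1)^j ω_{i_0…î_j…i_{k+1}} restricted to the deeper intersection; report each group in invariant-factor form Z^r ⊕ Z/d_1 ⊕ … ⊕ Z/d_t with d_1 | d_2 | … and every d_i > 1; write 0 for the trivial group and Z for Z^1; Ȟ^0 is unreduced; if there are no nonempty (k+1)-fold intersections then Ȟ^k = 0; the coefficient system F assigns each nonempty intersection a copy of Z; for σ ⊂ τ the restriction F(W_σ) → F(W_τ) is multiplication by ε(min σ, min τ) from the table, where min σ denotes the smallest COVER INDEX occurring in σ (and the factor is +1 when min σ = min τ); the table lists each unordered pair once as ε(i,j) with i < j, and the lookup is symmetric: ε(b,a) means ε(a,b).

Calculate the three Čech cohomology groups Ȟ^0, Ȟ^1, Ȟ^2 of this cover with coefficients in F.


Ȟ^0(U;F) ≅ Z,  Ȟ^1(U;F) ≅ Z^2,  Ȟ^2(U;F) ≅ 0

nerve of the cover:
  W12={u} W14={q,r} W15={w} W16={t} W23={x} W34={p} W56={s,v}
C dims 6,7; δ0: rk 5, SNF 1^5
Ȟ^0 = (6 − 5) − 0 = 1, so Ȟ^0 ≅ Z
Ȟ^1 = (7 − 0) − 5 = 2, so Ȟ^1 ≅ Z^2
Ȟ^2 = (0 − 0) − 0 = 0, so Ȟ^2 ≅ 0


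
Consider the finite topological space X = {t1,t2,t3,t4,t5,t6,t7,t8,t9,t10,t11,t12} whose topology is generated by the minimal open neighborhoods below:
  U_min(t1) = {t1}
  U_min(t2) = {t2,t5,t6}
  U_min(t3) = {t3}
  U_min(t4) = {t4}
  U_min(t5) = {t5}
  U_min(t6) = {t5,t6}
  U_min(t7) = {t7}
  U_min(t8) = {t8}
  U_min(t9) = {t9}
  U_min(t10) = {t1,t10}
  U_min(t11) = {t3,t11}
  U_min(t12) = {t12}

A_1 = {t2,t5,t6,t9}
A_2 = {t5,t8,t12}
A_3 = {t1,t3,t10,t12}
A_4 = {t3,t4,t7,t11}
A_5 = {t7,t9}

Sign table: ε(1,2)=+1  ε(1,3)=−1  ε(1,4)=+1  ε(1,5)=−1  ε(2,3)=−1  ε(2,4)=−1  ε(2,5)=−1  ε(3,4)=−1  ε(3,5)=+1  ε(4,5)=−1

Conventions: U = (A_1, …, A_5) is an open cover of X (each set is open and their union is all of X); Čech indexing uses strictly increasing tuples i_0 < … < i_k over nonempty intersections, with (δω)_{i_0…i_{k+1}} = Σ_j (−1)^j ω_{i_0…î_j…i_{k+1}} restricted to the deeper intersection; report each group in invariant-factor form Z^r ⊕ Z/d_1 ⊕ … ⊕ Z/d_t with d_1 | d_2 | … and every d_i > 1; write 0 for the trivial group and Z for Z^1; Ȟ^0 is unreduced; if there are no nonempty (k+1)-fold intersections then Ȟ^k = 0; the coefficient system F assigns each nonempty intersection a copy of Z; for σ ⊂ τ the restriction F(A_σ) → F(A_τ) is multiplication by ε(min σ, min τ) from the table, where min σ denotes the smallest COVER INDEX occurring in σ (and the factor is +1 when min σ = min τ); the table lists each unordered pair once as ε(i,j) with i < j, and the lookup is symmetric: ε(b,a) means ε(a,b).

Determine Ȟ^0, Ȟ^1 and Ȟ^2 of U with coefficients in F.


Ȟ^0 = Z,  Ȟ^1 = Z,  Ȟ^2 = 0

nonempty overlaps:
  A12={t5} A15={t9} A23={t12} A34={t3} A45={t7}
C dims 5,5; δ0: rk 4, SNF 1^4
degree 0: 5−4−0 = 1 → Ȟ^0 ≅ Z
degree 1: 5−0−4 = 1 → Ȟ^1 ≅ Z
degree 2: 0−0−0 = 0 → Ȟ^2 ≅ 0


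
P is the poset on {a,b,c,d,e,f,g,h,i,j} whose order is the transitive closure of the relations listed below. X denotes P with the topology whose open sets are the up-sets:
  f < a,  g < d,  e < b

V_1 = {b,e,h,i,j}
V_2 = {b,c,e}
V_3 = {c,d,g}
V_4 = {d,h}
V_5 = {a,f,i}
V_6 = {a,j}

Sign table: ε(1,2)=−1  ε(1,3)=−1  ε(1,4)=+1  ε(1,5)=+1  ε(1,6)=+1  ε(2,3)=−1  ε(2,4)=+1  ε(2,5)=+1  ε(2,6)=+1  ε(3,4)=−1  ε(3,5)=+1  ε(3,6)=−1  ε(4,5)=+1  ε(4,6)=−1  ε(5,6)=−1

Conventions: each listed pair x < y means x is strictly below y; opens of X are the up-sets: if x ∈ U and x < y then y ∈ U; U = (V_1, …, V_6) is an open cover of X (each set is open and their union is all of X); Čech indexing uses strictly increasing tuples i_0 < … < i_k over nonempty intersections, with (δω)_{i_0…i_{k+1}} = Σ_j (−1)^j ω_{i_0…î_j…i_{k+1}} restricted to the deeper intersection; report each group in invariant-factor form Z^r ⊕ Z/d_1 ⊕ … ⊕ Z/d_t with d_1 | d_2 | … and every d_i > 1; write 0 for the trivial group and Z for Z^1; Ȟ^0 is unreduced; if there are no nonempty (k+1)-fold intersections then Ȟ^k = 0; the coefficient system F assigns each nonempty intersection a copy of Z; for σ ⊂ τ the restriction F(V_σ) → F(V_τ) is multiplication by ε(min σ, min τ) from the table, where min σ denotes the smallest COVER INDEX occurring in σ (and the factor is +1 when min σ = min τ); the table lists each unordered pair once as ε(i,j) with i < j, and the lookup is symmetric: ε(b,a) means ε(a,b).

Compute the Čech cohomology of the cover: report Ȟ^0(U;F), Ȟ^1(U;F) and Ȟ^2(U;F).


Ȟ^0 ≅ 0, Ȟ^1 ≅ Z ⊕ Z/2 and Ȟ^2 ≅ 0

nonempty intersections:
  V12={b,e} V14={h} V15={i} V16={j} V23={c} V34={d} V56={a}
C dims 6,7; δ0: rk 6, SNF 1^5·2
Ȟ^0: (6−6)−0=0 ⇒ 0
Ȟ^1: (7−0)−6=1 plus torsion [2] ⇒ Z ⊕ Z/2
Ȟ^2: (0−0)−0=0 ⇒ 0


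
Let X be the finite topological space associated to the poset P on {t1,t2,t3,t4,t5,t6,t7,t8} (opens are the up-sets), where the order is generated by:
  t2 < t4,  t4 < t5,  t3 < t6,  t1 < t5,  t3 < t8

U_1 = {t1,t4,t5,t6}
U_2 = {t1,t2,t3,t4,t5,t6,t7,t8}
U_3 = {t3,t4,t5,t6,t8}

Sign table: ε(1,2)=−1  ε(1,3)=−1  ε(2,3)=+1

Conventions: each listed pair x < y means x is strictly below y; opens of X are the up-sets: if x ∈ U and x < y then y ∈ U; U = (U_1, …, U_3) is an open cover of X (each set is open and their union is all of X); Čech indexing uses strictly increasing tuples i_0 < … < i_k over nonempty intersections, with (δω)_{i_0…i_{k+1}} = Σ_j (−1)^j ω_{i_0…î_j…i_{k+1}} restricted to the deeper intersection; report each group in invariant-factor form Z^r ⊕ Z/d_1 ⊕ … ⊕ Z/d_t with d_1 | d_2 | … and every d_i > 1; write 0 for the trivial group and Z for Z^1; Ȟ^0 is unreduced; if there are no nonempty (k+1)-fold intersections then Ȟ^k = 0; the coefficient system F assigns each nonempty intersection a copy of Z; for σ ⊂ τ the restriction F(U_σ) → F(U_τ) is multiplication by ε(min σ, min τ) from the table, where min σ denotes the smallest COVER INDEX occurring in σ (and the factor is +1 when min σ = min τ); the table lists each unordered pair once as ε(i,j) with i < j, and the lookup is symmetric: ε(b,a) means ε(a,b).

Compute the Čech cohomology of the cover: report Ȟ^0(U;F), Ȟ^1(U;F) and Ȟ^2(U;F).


Ȟ^0 ≅ Z, Ȟ^1 ≅ 0, Ȟ^2 ≅ 0

nerve of the cover:
  U12={t1,t4,t5,t6} U13={t4,t5,t6} U23={t3,t4,t5,t6,t8}
  U123={t4,t5,t6}
C dims 3,3,1; δ0: rk 2, SNF 1^2; δ1: rk 1, SNF 1^1
Ȟ^0 = (3 − 2) − 0 = 1, so Ȟ^0 ≅ Z
Ȟ^1 = (3 − 1) − 2 = 0, so Ȟ^1 ≅ 0
Ȟ^2 = (1 − 0) − 1 = 0, so Ȟ^2 ≅ 0


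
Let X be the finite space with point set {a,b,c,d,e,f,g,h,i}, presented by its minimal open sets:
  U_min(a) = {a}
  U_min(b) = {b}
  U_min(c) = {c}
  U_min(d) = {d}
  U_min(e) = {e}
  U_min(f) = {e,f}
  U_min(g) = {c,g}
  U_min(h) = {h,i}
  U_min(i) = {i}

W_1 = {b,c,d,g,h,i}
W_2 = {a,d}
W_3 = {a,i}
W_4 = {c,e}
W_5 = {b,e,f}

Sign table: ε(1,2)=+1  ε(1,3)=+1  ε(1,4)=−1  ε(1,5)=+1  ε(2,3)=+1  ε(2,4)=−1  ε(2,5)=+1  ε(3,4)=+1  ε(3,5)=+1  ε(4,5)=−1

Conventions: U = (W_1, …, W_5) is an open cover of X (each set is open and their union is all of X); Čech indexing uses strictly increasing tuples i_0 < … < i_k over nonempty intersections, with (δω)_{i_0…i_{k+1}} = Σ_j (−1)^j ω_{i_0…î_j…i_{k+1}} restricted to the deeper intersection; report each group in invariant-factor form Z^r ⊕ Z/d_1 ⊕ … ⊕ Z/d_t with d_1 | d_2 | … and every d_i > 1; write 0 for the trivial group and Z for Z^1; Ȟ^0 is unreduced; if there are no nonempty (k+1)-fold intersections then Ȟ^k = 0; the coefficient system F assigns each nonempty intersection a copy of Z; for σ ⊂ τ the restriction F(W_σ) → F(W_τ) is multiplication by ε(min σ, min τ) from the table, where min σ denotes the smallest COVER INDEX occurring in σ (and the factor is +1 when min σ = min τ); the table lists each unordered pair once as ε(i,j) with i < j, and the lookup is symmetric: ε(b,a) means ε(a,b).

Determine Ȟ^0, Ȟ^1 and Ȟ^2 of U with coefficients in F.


nerve simplices:
  W12={d} W13={i} W14={c} W15={b} W23={a} W45={e}
C dims 5,6; δ0: rk 4, SNF 1^4
degree 0: 5−4−0 = 1 → Ȟ^0 ≅ Z
degree 1: 6−0−4 = 2 → Ȟ^1 ≅ Z^2
degree 2: 0−0−0 = 0 → Ȟ^2 ≅ 0

Ȟ^0 = Z,  Ȟ^1 = Z^2,  Ȟ^2 = 0


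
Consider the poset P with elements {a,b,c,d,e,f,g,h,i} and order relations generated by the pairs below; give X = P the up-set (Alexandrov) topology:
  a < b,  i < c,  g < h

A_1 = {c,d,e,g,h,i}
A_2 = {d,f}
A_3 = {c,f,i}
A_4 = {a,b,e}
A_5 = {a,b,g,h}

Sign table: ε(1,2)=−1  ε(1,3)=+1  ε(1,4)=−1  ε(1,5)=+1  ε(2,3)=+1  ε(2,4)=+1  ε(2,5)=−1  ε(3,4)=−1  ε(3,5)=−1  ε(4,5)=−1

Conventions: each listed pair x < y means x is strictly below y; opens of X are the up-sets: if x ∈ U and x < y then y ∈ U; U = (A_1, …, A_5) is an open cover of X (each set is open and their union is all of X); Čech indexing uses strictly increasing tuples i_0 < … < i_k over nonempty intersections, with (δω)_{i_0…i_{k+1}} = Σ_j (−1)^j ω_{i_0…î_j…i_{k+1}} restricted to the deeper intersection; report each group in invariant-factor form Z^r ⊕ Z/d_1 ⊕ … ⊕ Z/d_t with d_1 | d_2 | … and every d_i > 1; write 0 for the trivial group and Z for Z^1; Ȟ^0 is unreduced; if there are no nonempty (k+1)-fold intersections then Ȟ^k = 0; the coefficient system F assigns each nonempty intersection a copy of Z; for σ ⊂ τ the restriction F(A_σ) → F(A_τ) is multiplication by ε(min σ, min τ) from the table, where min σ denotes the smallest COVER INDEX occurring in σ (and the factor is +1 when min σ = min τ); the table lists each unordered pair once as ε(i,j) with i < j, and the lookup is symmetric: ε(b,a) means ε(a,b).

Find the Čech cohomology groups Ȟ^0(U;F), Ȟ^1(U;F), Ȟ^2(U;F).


Ȟ^0 ≅ 0; Ȟ^1 ≅ Z ⊕ Z/2; Ȟ^2 ≅ 0

cover nerve:
  A12={d} A13={c,i} A14={e} A15={g,h} A23={f} A45={a,b}
C dims 5,6; δ0: rk 5, SNF 1^4·2
Ȟ^0: (5−5)−0=0 ⇒ 0
Ȟ^1: (6−0)−5=1 plus torsion [2] ⇒ Z ⊕ Z/2
Ȟ^2: (0−0)−0=0 ⇒ 0


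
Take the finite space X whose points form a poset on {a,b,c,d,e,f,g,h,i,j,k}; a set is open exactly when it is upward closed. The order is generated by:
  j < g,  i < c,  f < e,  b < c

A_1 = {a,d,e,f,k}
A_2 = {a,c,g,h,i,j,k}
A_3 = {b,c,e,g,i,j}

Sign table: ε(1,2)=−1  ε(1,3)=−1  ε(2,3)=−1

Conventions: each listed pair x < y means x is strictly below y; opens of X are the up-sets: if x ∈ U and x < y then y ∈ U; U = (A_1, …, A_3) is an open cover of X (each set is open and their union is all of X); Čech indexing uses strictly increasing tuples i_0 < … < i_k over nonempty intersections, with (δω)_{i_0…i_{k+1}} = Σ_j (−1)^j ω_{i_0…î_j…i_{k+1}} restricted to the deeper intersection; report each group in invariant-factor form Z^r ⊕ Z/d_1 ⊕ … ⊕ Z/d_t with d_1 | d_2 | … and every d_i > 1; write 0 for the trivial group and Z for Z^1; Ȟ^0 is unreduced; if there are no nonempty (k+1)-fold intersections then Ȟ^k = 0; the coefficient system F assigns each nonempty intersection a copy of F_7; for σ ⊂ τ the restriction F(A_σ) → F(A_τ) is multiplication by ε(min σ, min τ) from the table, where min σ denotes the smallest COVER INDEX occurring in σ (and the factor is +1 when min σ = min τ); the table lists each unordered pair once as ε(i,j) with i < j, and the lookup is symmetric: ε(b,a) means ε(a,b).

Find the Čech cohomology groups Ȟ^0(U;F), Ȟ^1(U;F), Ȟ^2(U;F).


intersection data:
  A12={a,k} A13={e} A23={c,g,i,j}
C dims 3,3; δ0: rk_F7 3
Ȟ^0 = (3 − 3) − 0 = 0, so Ȟ^0 ≅ 0
Ȟ^1 = (3 − 0) − 3 = 0, so Ȟ^1 ≅ 0
Ȟ^2 = (0 − 0) − 0 = 0, so Ȟ^2 ≅ 0

Ȟ^0 = 0, Ȟ^1 = 0 and Ȟ^2 = 0


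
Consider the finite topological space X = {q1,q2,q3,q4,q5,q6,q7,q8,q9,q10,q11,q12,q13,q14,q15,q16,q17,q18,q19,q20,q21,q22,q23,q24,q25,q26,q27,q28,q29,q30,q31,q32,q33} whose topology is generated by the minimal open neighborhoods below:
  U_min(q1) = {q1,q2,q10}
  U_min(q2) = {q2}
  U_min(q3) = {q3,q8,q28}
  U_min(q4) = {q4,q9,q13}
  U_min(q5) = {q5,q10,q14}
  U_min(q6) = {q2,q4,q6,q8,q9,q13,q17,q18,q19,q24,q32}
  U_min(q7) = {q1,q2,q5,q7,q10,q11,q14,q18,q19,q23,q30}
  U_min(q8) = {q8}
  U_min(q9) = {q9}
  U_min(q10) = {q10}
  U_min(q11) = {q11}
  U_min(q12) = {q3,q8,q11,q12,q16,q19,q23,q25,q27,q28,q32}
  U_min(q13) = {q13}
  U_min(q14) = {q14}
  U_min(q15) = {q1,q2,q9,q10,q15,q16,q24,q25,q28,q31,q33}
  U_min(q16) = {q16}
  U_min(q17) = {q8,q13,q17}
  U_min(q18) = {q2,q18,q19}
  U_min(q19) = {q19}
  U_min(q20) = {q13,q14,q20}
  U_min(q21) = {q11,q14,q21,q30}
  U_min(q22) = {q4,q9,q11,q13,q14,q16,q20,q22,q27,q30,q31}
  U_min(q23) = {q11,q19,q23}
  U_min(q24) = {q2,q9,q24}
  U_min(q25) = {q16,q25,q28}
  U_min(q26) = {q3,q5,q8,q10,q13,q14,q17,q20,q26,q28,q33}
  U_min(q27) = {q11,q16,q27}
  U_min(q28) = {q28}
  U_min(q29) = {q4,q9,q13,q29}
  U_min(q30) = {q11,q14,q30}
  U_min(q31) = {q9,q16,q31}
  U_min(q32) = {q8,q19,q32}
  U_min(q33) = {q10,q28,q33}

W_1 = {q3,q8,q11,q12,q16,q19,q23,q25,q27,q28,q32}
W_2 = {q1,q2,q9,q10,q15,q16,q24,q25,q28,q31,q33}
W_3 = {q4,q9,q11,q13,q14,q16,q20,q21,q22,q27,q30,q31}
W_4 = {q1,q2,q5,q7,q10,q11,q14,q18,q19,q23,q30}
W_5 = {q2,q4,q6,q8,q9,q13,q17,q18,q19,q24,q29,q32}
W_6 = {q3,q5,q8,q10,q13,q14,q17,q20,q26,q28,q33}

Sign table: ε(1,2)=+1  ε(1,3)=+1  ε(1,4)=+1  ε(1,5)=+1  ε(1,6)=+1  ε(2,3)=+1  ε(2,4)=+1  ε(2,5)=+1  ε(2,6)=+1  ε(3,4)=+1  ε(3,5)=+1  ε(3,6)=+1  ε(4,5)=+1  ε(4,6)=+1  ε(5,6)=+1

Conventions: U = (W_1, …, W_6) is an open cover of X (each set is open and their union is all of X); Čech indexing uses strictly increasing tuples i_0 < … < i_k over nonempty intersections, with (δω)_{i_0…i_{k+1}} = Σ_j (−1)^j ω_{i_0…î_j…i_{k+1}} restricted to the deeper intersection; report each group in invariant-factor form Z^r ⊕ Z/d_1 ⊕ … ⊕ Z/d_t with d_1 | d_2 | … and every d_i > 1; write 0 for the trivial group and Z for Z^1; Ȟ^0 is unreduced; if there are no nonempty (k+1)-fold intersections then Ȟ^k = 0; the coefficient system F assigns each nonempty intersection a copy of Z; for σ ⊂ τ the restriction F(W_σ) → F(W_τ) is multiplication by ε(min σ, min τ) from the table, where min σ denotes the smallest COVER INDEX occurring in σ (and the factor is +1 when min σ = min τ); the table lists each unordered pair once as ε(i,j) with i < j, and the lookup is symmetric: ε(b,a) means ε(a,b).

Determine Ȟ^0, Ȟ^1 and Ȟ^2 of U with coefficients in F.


nonempty overlaps:
  W12={q16,q25,q28} W13={q11,q16,q27} W14={q11,q19,q23} W15={q8,q19,q32} W16={q3,q8,q28} W23={q9,q16,q31} W24={q1,q2,q10} W25={q2,q9,q24} W26={q10,q28,q33} W34={q11,q14,q30} W35={q4,q9,q13} W36={q13,q14,q20} W45={q2,q18,q19} W46={q5,q10,q14} W56={q8,q13,q17}
  W123={q16} W126={q28} W134={q11} W145={q19} W156={q8} W235={q9} W245={q2} W246={q10} W346={q14} W356={q13}
C dims 6,15,10; δ0: rk 5, SNF 1^5; δ1: rk 10, SNF 1^9·2
degree 0: 6−5−0 = 1 → Ȟ^0 ≅ Z
degree 1: 15−10−5 = 0 → Ȟ^1 ≅ 0
degree 2: 10−0−10 = 0 plus torsion [2] → Ȟ^2 ≅ Z/2

Ȟ^0(U;F) ≅ Z, Ȟ^1(U;F) ≅ 0, Ȟ^2(U;F) ≅ Z/2


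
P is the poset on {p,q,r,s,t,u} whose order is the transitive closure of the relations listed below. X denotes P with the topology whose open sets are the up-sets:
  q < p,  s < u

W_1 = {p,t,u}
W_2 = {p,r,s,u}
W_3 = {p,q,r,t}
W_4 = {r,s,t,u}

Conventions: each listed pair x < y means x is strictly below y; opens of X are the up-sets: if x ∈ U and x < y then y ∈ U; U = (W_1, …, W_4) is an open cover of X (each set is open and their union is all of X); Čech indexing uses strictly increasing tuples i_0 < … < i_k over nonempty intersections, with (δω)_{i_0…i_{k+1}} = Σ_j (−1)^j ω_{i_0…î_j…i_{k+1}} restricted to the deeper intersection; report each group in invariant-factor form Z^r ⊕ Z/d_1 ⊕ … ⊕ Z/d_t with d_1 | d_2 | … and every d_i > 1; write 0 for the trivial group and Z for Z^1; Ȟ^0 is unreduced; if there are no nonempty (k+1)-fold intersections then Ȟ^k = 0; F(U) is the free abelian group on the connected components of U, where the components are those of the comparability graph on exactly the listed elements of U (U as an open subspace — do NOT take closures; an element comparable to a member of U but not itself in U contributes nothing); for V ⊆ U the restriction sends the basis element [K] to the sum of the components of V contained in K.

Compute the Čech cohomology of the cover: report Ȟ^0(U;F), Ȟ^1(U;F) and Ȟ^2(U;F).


Ȟ^0 = Z^4,  Ȟ^1 = 0,  Ȟ^2 = 0

nerve simplices:
  W12={p,u} W13={p,t} W14={t,u} W23={p,r} W24={r,s,u} W34={r,t}
  W123={p} W124={u} W134={t} W234={r}
components per intersection:
  W1: {p} {t} {u}
  W2: {p} {r} {s,u}
  W3: {p,q} {r} {t}
  W4: {r} {s,u} {t}
  W12: {p} {u}
  W13: {p} {t}
  W14: {t} {u}
  W23: {p} {r}
  W24: {r} {s,u}
  W34: {r} {t}
  W123: {p}
  W124: {u}
  W134: {t}
  W234: {r}
C dims 12,12,4; δ0: rk 8, SNF 1^8; δ1: rk 4, SNF 1^4
degree 0: 12−8−0 = 4 → Ȟ^0 ≅ Z^4
degree 1: 12−4−8 = 0 → Ȟ^1 ≅ 0
degree 2: 4−0−4 = 0 → Ȟ^2 ≅ 0


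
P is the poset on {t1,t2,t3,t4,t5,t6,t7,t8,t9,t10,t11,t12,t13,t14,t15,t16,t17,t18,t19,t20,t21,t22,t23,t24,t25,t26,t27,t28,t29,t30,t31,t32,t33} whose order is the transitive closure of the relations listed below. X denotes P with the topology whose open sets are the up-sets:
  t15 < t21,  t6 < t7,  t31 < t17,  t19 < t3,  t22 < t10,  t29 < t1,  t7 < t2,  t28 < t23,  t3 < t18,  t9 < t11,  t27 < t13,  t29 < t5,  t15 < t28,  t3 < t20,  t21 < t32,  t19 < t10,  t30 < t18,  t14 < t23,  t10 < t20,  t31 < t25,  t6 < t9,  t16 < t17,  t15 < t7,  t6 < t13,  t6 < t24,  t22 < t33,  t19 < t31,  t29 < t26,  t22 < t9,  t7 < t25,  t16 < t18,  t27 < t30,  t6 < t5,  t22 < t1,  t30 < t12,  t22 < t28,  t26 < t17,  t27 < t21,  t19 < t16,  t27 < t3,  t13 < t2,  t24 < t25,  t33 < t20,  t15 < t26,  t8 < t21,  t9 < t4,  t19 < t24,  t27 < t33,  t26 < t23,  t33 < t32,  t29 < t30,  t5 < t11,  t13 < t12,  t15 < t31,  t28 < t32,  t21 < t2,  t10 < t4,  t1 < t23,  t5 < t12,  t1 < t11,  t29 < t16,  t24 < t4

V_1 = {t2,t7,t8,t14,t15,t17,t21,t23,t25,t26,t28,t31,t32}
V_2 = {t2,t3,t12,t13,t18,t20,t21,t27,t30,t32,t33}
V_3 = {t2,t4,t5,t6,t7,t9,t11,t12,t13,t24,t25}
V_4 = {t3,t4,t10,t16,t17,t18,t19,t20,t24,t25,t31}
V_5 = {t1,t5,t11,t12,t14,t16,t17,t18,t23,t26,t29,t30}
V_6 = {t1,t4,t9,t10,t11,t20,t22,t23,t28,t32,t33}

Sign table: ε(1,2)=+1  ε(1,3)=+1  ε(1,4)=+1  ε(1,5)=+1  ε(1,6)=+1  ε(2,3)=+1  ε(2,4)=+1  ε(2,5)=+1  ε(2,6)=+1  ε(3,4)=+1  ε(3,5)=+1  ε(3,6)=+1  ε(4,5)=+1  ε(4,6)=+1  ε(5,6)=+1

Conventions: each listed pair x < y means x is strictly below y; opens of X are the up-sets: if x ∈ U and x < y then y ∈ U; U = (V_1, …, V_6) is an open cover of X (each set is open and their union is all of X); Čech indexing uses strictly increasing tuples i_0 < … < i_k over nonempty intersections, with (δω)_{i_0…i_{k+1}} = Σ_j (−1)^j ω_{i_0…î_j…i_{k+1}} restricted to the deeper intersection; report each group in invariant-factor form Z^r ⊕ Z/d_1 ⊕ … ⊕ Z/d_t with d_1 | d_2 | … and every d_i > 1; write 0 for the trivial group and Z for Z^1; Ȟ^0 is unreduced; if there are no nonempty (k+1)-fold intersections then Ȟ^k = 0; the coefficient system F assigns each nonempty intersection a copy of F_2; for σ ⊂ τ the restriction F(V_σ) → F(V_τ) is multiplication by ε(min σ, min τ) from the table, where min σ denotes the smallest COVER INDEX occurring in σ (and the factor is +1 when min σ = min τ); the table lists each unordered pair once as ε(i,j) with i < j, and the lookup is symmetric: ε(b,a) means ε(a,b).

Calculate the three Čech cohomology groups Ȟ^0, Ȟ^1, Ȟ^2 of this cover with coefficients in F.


nerve of the cover:
  V12={t2,t21,t32} V13={t2,t7,t25} V14={t17,t25,t31} V15={t14,t17,t23,t26} V16={t23,t28,t32} V23={t2,t12,t13} V24={t3,t18,t20} V25={t12,t18,t30} V26={t20,t32,t33} V34={t4,t24,t25} V35={t5,t11,t12} V36={t4,t9,t11} V45={t16,t17,t18} V46={t4,t10,t20} V56={t1,t11,t23}
  V123={t2} V126={t32} V134={t25} V145={t17} V156={t23} V235={t12} V245={t18} V246={t20} V346={t4} V356={t11}
C dims 6,15,10; δ0: rk_F2 5; δ1: rk_F2 9
Ȟ^0 = (6 − 5) − 0 = 1, so Ȟ^0 ≅ Z/2
Ȟ^1 = (15 − 9) − 5 = 1, so Ȟ^1 ≅ Z/2
Ȟ^2 = (10 − 0) − 9 = 1, so Ȟ^2 ≅ Z/2

Ȟ^0(U;F) ≅ Z/2; Ȟ^1(U;F) ≅ Z/2; Ȟ^2(U;F) ≅ Z/2


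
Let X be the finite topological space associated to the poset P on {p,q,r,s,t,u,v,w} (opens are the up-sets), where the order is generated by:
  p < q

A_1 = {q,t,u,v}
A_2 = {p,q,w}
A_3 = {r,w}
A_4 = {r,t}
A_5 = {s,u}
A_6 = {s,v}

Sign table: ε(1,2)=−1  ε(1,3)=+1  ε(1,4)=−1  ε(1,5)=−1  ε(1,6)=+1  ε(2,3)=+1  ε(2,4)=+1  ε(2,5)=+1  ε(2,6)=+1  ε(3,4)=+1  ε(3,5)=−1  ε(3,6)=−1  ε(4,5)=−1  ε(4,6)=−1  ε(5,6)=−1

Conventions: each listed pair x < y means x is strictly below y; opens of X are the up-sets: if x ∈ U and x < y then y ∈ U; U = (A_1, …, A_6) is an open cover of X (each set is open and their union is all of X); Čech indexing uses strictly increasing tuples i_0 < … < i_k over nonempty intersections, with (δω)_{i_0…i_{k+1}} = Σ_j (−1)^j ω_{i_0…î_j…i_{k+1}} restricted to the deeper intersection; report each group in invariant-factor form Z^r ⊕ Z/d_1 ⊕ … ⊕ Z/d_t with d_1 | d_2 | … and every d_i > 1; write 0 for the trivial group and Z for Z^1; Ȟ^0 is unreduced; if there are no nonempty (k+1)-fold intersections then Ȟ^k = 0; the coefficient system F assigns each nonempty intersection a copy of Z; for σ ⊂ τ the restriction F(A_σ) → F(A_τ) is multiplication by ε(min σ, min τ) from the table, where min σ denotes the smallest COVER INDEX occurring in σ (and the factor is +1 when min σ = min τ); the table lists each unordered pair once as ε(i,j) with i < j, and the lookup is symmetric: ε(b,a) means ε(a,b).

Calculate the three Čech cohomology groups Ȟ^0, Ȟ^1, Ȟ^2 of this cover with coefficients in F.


nerve simplices:
  A12={q} A14={t} A15={u} A16={v} A23={w} A34={r} A56={s}
C dims 6,7; δ0: rk 5, SNF 1^5
degree 0: 6−5−0 = 1 → Ȟ^0 ≅ Z
degree 1: 7−0−5 = 2 → Ȟ^1 ≅ Z^2
degree 2: 0−0−0 = 0 → Ȟ^2 ≅ 0

Ȟ^0(U;F) ≅ Z; Ȟ^1(U;F) ≅ Z^2; Ȟ^2(U;F) ≅ 0


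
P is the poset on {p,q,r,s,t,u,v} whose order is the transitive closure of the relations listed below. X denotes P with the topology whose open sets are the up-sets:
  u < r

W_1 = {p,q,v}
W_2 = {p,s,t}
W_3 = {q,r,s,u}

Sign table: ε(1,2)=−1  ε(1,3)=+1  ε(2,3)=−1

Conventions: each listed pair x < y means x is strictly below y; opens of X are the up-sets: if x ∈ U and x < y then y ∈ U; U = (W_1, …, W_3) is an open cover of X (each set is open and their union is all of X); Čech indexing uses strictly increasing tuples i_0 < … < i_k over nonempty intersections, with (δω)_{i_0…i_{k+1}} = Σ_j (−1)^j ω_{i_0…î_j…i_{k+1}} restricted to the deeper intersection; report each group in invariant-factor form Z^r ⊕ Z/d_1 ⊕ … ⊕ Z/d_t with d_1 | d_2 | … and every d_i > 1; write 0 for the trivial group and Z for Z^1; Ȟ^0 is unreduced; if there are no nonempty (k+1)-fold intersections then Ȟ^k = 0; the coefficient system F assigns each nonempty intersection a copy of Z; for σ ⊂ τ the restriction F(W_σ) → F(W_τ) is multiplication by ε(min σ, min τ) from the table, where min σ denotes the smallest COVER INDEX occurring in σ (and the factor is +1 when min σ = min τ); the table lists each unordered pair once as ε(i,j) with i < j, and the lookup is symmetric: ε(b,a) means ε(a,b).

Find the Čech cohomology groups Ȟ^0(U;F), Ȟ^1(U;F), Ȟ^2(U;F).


nonempty intersections:
  W12={p} W13={q} W23={s}
C dims 3,3; δ0: rk 2, SNF 1^2
Ȟ^0: (3−2)−0=1 ⇒ Z
Ȟ^1: (3−0)−2=1 ⇒ Z
Ȟ^2: (0−0)−0=0 ⇒ 0

Ȟ^0 = Z,  Ȟ^1 = Z,  Ȟ^2 = 0


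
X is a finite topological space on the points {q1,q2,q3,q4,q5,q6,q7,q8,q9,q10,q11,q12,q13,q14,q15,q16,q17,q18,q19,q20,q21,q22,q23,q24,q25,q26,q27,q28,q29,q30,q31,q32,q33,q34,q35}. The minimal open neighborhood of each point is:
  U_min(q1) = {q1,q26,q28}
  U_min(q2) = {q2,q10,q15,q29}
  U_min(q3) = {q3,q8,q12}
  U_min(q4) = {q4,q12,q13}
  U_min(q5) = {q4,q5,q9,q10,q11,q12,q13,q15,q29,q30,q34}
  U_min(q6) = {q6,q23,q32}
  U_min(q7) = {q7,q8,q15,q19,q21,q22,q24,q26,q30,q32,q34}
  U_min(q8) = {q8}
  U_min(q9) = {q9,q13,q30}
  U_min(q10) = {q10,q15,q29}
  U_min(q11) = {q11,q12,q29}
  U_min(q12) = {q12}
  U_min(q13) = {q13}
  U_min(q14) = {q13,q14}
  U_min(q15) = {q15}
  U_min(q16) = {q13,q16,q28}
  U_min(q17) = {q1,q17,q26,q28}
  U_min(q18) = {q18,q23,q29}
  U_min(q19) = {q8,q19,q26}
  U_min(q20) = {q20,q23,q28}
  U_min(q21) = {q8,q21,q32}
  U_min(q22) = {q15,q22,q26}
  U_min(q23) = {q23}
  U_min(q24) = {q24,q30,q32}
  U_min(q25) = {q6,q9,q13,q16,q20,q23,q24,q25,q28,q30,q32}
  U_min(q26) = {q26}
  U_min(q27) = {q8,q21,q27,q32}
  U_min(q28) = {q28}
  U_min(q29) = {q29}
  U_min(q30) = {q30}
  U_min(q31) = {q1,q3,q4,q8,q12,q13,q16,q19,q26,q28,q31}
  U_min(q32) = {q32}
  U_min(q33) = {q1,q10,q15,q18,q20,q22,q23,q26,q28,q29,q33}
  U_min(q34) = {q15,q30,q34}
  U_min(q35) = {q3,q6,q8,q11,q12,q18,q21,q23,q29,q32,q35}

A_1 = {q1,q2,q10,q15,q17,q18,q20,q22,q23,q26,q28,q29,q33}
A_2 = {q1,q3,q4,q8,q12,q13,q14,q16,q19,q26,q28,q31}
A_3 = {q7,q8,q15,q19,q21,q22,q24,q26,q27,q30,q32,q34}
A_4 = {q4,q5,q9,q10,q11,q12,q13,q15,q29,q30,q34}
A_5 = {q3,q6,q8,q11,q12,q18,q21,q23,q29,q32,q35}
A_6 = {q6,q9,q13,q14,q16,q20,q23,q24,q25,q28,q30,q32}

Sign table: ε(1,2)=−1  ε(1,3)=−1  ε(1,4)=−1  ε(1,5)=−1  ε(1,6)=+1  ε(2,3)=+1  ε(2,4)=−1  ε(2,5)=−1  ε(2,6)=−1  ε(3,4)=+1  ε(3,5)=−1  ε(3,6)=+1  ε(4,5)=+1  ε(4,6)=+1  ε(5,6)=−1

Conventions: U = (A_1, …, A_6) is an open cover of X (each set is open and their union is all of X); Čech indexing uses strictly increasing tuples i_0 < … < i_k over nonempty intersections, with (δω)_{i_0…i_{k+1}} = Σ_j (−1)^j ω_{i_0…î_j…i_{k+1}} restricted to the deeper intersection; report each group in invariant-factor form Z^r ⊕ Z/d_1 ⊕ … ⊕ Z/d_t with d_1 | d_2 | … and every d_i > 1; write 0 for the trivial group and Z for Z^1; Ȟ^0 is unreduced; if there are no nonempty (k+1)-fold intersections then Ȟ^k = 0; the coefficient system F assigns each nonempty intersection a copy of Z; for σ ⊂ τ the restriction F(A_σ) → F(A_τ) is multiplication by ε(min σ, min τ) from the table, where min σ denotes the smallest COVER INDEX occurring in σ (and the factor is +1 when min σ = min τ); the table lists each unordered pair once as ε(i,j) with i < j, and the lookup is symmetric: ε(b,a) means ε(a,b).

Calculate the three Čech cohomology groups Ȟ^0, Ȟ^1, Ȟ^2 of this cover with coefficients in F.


nerve simplices:
  A12={q1,q26,q28} A13={q15,q22,q26} A14={q10,q15,q29} A15={q18,q23,q29} A16={q20,q23,q28} A23={q8,q19,q26} A24={q4,q12,q13} A25={q3,q8,q12} A26={q13,q14,q16,q28} A34={q15,q30,q34} A35={q8,q21,q32} A36={q24,q30,q32} A45={q11,q12,q29} A46={q9,q13,q30} A56={q6,q23,q32}
  A123={q26} A126={q28} A134={q15} A145={q29} A156={q23} A235={q8} A245={q12} A246={q13} A346={q30} A356={q32}
C dims 6,15,10; δ0: rk 6, SNF 1^5·2; δ1: rk 9, SNF 1^9
degree 0: 6−6−0 = 0 → Ȟ^0 ≅ 0
degree 1: 15−9−6 = 0 plus torsion [2] → Ȟ^1 ≅ Z/2
degree 2: 10−0−9 = 1 → Ȟ^2 ≅ Z

Ȟ^0 ≅ 0, Ȟ^1 ≅ Z/2 and Ȟ^2 ≅ Z


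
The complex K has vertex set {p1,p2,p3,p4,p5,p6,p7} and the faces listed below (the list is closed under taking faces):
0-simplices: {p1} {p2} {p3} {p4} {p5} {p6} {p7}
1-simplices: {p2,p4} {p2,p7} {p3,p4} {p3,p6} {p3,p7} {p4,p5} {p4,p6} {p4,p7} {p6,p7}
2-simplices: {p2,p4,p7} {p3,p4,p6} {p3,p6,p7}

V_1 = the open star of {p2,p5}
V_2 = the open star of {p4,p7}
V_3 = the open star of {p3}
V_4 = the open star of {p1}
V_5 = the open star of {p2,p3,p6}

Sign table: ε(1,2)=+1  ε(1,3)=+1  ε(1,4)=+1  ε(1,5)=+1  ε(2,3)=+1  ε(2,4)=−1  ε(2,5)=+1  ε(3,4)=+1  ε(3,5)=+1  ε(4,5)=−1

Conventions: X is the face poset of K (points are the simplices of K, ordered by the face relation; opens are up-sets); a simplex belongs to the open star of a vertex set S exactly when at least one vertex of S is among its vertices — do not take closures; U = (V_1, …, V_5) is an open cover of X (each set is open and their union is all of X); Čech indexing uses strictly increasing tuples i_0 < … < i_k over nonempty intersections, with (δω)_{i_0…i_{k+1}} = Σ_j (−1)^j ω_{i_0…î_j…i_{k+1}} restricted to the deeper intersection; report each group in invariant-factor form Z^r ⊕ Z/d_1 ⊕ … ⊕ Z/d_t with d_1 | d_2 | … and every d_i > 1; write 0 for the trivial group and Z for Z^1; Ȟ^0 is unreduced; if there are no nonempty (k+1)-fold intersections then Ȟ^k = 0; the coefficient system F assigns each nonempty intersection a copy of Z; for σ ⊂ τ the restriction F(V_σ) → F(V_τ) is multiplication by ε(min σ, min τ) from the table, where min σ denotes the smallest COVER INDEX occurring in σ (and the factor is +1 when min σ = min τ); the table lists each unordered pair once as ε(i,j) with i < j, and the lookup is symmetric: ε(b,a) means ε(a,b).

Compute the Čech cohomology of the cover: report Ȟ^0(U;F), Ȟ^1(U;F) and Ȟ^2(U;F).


nerve of the cover:
  V1={{p2},{p5},{p2,p4},{p2,p7},{p4,p5},{p2,p4,p7}} V2={{p4},{p7},{p2,p4},{p2,p7},{p3,p4},{p3,p7},{p4,p5},{p4,p6},{p4,p7},{p6,p7},{p2,p4,p7},{p3,p4,p6},{p3,p6,p7}} V3={{p3},{p3,p4},{p3,p6},{p3,p7},{p3,p4,p6},{p3,p6,p7}} V4={{p1}} V5={{p2},{p3},{p6},{p2,p4},{p2,p7},{p3,p4},{p3,p6},{p3,p7},{p4,p6},{p6,p7},{p2,p4,p7},{p3,p4,p6},{p3,p6,p7}}
  V12={{p2,p4},{p2,p7},{p4,p5},{p2,p4,p7}} V15={{p2},{p2,p4},{p2,p7},{p2,p4,p7}} V23={{p3,p4},{p3,p7},{p3,p4,p6},{p3,p6,p7}} V25={{p2,p4},{p2,p7},{p3,p4},{p3,p7},{p4,p6},{p6,p7},{p2,p4,p7},{p3,p4,p6},{p3,p6,p7}} V35={{p3},{p3,p4},{p3,p6},{p3,p7},{p3,p4,p6},{p3,p6,p7}}
  V125={{p2,p4},{p2,p7},{p2,p4,p7}} V235={{p3,p4},{p3,p7},{p3,p4,p6},{p3,p6,p7}}
C dims 5,5,2; δ0: rk 3, SNF 1^3; δ1: rk 2, SNF 1^2
Ȟ^0 = (5 − 3) − 0 = 2, so Ȟ^0 ≅ Z^2
Ȟ^1 = (5 − 2) − 3 = 0, so Ȟ^1 ≅ 0
Ȟ^2 = (2 − 0) − 2 = 0, so Ȟ^2 ≅ 0

Ȟ^0(U;F) ≅ Z^2, Ȟ^1(U;F) ≅ 0, Ȟ^2(U;F) ≅ 0
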